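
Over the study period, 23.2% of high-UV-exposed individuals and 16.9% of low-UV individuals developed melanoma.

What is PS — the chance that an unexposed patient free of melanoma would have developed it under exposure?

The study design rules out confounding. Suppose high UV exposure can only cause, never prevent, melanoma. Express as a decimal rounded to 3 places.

PS ≈ 0.076

p₁ = 0.232, p₀ = 0.169.
Under exogeneity and monotonicity, PS = (p₁ − p₀) / (1 − p₀).
PS = (0.232 − 0.169) / (1 − 0.169) = 0.063 / 0.831 ≈ 0.0758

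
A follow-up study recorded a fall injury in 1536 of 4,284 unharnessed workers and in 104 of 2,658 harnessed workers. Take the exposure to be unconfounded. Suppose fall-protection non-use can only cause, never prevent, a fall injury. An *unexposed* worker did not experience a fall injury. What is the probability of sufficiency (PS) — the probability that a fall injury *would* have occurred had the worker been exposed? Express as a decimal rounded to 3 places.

PS ≈ 0.332

p₁ = P(outcome | exposed) = 1536/4284 = 0.35854
p₀ = P(outcome | unexposed) = 104/2658 = 0.039127
Under exogeneity and monotonicity, PS = (p₁ − p₀) / (1 − p₀).
PS = (0.35854 − 0.039127) / (1 − 0.039127) = 0.31942 / 0.96087 ≈ 0.3324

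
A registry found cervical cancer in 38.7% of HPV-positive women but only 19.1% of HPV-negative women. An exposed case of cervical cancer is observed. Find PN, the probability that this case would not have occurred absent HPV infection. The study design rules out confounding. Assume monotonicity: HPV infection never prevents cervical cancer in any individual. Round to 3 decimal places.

p₁ = 0.387, p₀ = 0.191.
Under exogeneity and monotonicity, PN = (p₁ − p₀) / p₁.
PN = (0.387 − 0.191) / 0.387 = 0.196 / 0.387 ≈ 0.5065

PN ≈ 0.506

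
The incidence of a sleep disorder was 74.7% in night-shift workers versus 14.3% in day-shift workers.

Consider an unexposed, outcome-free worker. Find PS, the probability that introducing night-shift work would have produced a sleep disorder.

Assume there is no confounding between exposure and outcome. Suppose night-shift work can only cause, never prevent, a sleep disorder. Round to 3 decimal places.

p₁ = 0.747, p₀ = 0.143.
Under exogeneity and monotonicity, PS = (p₁ − p₀) / (1 − p₀).
PS = (0.747 − 0.143) / (1 − 0.143) = 0.604 / 0.857 ≈ 0.7048

PS ≈ 0.705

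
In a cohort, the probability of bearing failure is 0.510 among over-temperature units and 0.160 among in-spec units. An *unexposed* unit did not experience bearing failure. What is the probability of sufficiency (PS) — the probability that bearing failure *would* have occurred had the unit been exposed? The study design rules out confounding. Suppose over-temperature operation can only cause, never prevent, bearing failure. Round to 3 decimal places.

PS ≈ 0.417

Let p₁ = 0.51, p₀ = 0.16.
Under exogeneity and monotonicity, PS = (p₁ − p₀) / (1 − p₀).
PS = (0.51 − 0.16) / (1 − 0.16) = 0.35 / 0.84 ≈ 0.4167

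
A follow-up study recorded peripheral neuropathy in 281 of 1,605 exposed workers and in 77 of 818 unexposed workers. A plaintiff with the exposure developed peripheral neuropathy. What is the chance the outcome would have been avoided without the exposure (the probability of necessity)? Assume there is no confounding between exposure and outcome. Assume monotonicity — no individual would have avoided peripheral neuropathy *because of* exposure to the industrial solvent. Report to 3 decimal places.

PN ≈ 0.462

p₁ = P(outcome | exposed) = 281/1605 = 0.17508
p₀ = P(outcome | unexposed) = 77/818 = 0.094132
Under exogeneity and monotonicity, PN = (p₁ − p₀) / p₁.
PN = (0.17508 − 0.094132) / 0.17508 = 0.080946 / 0.17508 ≈ 0.4623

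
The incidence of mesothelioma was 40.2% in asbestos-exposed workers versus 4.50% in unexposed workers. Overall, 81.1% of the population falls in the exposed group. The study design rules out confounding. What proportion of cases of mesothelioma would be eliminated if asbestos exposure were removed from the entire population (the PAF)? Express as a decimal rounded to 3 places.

PAF ≈ 0.865

p₁ = 0.402, p₀ = 0.045.
Overall risk P(Y=1) = π·p₁ + (1−π)·p₀ = 0.811×0.402 + 0.189×0.045 = 0.33453.
Under exogeneity, PAF = [P(Y=1) − p₀] / P(Y=1).
PAF = (0.33453 − 0.045) / 0.33453 ≈ 0.8655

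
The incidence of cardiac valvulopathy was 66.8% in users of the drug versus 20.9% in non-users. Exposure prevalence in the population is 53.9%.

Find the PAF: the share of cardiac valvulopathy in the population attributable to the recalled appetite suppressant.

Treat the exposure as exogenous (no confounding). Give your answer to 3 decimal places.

p₁ = 0.668, p₀ = 0.209.
Overall risk P(Y=1) = π·p₁ + (1−π)·p₀ = 0.539×0.668 + 0.461×0.209 = 0.4564.
Under exogeneity, PAF = [P(Y=1) − p₀] / P(Y=1).
PAF = (0.4564 − 0.209) / 0.4564 ≈ 0.5421

PAF ≈ 0.542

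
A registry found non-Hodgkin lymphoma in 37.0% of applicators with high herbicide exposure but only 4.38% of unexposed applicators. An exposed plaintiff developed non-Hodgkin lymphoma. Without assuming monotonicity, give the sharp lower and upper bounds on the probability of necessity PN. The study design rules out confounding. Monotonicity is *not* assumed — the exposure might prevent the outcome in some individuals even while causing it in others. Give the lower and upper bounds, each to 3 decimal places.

p₁ = 0.37, p₀ = 0.0438.
Under exogeneity alone the bounds on PN are max{0,(p₁−p₀)/p₁} ≤ PN ≤ min{1,(1−p₀)/p₁}.
  lower = (p₁ − p₀)/p₁ = 0.3262 / 0.37 ≈ 0.8816
  upper = min{1, (1 − p₀)/p₁} = 0.9562 / 0.37 ≈ 2.5843 → capped at 1

0.882 ≤ PN ≤ 1.000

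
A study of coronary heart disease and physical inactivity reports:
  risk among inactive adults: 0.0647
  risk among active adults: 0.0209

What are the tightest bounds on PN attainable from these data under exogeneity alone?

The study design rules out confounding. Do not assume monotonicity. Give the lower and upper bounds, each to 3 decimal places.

Let p₁ = 0.0647, p₀ = 0.0209.
Under exogeneity alone the bounds on PN are max{0,(p₁−p₀)/p₁} ≤ PN ≤ min{1,(1−p₀)/p₁}.
  lower = (p₁ − p₀)/p₁ = 0.0438 / 0.0647 ≈ 0.6770
  upper = min{1, (1 − p₀)/p₁} = 0.9791 / 0.0647 ≈ 15.1329 → capped at 1

0.677 ≤ PN ≤ 1.000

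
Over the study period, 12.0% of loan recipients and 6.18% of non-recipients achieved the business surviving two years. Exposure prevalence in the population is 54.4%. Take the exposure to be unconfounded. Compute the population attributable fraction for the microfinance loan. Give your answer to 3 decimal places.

PAF ≈ 0.339

p₁ = 0.12, p₀ = 0.0618.
Overall risk P(Y=1) = π·p₁ + (1−π)·p₀ = 0.544×0.12 + 0.456×0.0618 = 0.093461.
Under exogeneity, PAF = [P(Y=1) − p₀] / P(Y=1).
PAF = (0.093461 − 0.0618) / 0.093461 ≈ 0.3388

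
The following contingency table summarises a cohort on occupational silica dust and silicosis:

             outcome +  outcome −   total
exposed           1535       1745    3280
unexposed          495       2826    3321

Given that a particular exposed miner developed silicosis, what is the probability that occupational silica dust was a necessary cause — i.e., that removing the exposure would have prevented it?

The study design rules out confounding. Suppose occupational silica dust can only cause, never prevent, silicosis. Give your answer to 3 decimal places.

PN ≈ 0.682

p₁ = P(outcome | exposed) = 1535/3280 = 0.46799
p₀ = P(outcome | unexposed) = 495/3321 = 0.14905
Under exogeneity and monotonicity, PN = (p₁ − p₀)/p₁.
PN = (0.46799 − 0.14905) / 0.46799 ≈ 0.6815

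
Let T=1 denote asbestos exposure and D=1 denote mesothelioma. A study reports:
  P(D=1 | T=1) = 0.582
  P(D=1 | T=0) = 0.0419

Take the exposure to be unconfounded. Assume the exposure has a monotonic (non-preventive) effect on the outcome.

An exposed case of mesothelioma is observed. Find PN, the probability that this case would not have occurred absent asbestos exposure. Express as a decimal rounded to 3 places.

PN ≈ 0.928

Let p₁ = 0.582, p₀ = 0.0419.
Under exogeneity and monotonicity, PN = (p₁ − p₀) / p₁.
PN = (0.582 − 0.0419) / 0.582 = 0.5401 / 0.582 ≈ 0.9280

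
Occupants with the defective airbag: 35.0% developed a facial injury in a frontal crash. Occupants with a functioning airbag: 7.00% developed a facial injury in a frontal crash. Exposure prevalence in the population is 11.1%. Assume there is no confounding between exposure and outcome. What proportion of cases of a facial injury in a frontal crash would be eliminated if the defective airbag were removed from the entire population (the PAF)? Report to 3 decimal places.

PAF ≈ 0.307

p₁ = 0.35, p₀ = 0.07.
Overall risk P(Y=1) = π·p₁ + (1−π)·p₀ = 0.111×0.35 + 0.889×0.07 = 0.10108.
Under exogeneity, PAF = [P(Y=1) − p₀] / P(Y=1).
PAF = (0.10108 − 0.07) / 0.10108 ≈ 0.3075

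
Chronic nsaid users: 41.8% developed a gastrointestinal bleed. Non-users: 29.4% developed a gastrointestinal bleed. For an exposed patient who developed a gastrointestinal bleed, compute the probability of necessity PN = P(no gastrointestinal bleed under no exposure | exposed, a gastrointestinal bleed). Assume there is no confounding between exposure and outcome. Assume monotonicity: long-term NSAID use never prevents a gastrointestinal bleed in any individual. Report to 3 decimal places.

PN ≈ 0.297

p₁ = 0.418, p₀ = 0.294.
Under exogeneity and monotonicity, PN = (p₁ − p₀) / p₁.
PN = (0.418 − 0.294) / 0.418 = 0.124 / 0.418 ≈ 0.2967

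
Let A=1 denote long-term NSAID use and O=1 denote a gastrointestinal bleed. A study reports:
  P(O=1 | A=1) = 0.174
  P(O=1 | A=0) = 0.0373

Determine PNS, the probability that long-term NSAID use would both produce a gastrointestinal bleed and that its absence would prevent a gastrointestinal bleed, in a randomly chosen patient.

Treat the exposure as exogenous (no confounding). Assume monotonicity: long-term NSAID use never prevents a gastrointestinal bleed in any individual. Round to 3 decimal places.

PNS ≈ 0.137

Let p₁ = 0.174, p₀ = 0.0373.
Under exogeneity and monotonicity, PNS = p₁ − p₀.
PNS = 0.174 − 0.0373 = 0.1367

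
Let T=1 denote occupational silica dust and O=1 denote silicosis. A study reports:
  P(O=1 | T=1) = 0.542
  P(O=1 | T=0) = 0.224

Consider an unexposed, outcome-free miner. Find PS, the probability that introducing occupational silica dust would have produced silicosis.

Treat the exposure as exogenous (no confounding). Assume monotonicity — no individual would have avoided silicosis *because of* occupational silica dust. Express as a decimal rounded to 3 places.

PS ≈ 0.410

Let p₁ = 0.542, p₀ = 0.224.
Under exogeneity and monotonicity, PS = (p₁ − p₀) / (1 − p₀).
PS = (0.542 − 0.224) / (1 − 0.224) = 0.318 / 0.776 ≈ 0.4098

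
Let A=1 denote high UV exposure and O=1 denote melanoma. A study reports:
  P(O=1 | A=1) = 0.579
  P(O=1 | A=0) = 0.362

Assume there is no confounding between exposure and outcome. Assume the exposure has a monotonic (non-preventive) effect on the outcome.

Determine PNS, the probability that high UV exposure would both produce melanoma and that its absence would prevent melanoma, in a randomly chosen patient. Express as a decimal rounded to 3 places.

PNS ≈ 0.217

Let p₁ = 0.579, p₀ = 0.362.
Under exogeneity and monotonicity, PNS = p₁ − p₀.
PNS = 0.579 − 0.362 = 0.217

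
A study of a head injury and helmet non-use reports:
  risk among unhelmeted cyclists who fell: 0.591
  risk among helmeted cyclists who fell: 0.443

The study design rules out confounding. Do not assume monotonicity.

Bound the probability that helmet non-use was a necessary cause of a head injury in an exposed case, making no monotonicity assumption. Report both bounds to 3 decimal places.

0.250 ≤ PN ≤ 0.942

Let p₁ = 0.591, p₀ = 0.443.
Under exogeneity alone the bounds on PN are max{0,(p₁−p₀)/p₁} ≤ PN ≤ min{1,(1−p₀)/p₁}.
  lower = (p₁ − p₀)/p₁ = 0.148 / 0.591 ≈ 0.2504
  upper = min{1, (1 − p₀)/p₁} = 0.557 / 0.591 ≈ 0.9425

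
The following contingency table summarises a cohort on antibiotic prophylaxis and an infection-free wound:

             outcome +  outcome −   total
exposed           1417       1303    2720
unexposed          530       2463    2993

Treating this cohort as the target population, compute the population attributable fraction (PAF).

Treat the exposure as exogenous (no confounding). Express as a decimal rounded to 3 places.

PAF ≈ 0.480

p₁ = P(outcome | exposed) = 1417/2720 = 0.52096
p₀ = P(outcome | unexposed) = 530/2993 = 0.17708
Exposure prevalence π = 2720/5713 = 0.47611; overall risk P(Y=1) = 0.3408.
Under exogeneity, PAF = [P(Y=1) − p₀]/P(Y=1).
PAF = (0.3408 − 0.17708) / 0.3408 ≈ 0.4804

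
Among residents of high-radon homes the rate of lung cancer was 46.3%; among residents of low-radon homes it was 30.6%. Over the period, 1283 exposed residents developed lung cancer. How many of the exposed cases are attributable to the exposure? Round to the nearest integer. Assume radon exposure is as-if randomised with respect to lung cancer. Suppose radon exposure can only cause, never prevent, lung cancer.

about 435 cases

p₁ = 0.463, p₀ = 0.306.
PN = (p₁ − p₀)/p₁ = (0.463 − 0.306) / 0.463 ≈ 0.33909.
Attributable cases ≈ PN × (exposed cases) = 0.33909 × 1283 ≈ 435.06.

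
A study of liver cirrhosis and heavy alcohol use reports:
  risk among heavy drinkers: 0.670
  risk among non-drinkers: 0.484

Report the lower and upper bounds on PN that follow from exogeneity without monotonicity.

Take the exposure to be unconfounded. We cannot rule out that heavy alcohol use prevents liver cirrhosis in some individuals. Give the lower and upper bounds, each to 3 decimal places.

0.278 ≤ PN ≤ 0.770

Let p₁ = 0.67, p₀ = 0.484.
Under exogeneity alone the bounds on PN are max{0,(p₁−p₀)/p₁} ≤ PN ≤ min{1,(1−p₀)/p₁}.
  lower = (p₁ − p₀)/p₁ = 0.186 / 0.67 ≈ 0.2776
  upper = min{1, (1 − p₀)/p₁} = 0.516 / 0.67 ≈ 0.7701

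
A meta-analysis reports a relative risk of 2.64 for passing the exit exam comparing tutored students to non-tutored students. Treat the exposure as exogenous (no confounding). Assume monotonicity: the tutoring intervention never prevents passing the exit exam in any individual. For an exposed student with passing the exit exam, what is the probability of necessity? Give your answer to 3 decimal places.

PN ≈ 0.621

Under exogeneity and monotonicity, PN = (RR − 1) / RR = 1 − 1/RR.
PN = (2.64 − 1) / 2.64 = 1.64 / 2.64 ≈ 0.6212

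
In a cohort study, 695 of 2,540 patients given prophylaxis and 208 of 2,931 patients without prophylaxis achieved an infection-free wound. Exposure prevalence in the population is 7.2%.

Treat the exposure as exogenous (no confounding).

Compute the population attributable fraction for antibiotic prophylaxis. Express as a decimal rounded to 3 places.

PAF ≈ 0.171

p₁ = P(outcome | exposed) = 695/2540 = 0.27362
p₀ = P(outcome | unexposed) = 208/2931 = 0.070966
Overall risk P(Y=1) = π·p₁ + (1−π)·p₀ = 0.072×0.27362 + 0.928×0.070966 = 0.085557.
Under exogeneity, PAF = [P(Y=1) − p₀] / P(Y=1).
PAF = (0.085557 − 0.070966) / 0.085557 ≈ 0.1705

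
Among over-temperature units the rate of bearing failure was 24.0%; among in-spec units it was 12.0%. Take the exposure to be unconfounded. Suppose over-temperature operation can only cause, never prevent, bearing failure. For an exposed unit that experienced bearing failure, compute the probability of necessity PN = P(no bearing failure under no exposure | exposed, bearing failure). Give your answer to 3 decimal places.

p₁ = 0.24, p₀ = 0.12.
Under exogeneity and monotonicity, PN = (p₁ − p₀) / p₁.
PN = (0.24 − 0.12) / 0.24 = 0.12 / 0.24 ≈ 0.5000

PN ≈ 0.500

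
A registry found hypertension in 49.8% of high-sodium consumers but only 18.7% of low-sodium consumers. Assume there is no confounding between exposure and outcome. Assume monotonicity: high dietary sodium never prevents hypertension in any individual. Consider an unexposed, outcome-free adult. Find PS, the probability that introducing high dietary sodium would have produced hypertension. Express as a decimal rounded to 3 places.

PS ≈ 0.383

p₁ = 0.498, p₀ = 0.187.
Under exogeneity and monotonicity, PS = (p₁ − p₀) / (1 − p₀).
PS = (0.498 − 0.187) / (1 − 0.187) = 0.311 / 0.813 ≈ 0.3825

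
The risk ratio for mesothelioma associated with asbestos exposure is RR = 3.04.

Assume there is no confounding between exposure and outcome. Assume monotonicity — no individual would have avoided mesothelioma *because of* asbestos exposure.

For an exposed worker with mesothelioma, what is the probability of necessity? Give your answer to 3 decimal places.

PN ≈ 0.671

Under exogeneity and monotonicity, PN = (RR − 1) / RR = 1 − 1/RR.
PN = (3.04 − 1) / 3.04 = 2.04 / 3.04 ≈ 0.6711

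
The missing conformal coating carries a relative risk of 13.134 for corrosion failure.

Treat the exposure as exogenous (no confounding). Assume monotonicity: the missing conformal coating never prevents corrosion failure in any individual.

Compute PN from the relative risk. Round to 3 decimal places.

Under exogeneity and monotonicity, PN = (RR − 1) / RR = 1 − 1/RR.
PN = (13.134 − 1) / 13.134 = 12.13 / 13.134 ≈ 0.9239

PN ≈ 0.924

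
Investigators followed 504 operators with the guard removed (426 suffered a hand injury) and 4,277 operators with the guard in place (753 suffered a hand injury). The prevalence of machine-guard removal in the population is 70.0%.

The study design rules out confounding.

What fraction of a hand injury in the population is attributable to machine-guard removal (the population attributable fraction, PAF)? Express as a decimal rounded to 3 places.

p₁ = P(outcome | exposed) = 426/504 = 0.84524
p₀ = P(outcome | unexposed) = 753/4277 = 0.17606
Overall risk P(Y=1) = π·p₁ + (1−π)·p₀ = 0.7×0.84524 + 0.3×0.17606 = 0.64448.
Under exogeneity, PAF = [P(Y=1) − p₀] / P(Y=1).
PAF = (0.64448 − 0.17606) / 0.64448 ≈ 0.7268

PAF ≈ 0.727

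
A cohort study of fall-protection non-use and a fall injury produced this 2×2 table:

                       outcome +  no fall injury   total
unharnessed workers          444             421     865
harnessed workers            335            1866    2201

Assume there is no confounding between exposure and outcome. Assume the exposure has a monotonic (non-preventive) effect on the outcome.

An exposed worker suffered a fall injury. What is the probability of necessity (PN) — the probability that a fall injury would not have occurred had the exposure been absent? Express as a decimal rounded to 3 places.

PN ≈ 0.703

p₁ = P(outcome | exposed) = 444/865 = 0.51329
p₀ = P(outcome | unexposed) = 335/2201 = 0.1522
Under exogeneity and monotonicity, PN = (p₁ − p₀)/p₁.
PN = (0.51329 − 0.1522) / 0.51329 ≈ 0.7035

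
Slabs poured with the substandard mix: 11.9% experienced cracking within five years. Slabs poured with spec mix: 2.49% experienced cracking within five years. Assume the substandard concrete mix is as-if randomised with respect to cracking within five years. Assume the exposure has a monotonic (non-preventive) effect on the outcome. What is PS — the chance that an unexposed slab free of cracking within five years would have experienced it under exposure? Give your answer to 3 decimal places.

PS ≈ 0.097

p₁ = 0.119, p₀ = 0.0249.
Under exogeneity and monotonicity, PS = (p₁ − p₀) / (1 − p₀).
PS = (0.119 − 0.0249) / (1 − 0.0249) = 0.0941 / 0.9751 ≈ 0.0965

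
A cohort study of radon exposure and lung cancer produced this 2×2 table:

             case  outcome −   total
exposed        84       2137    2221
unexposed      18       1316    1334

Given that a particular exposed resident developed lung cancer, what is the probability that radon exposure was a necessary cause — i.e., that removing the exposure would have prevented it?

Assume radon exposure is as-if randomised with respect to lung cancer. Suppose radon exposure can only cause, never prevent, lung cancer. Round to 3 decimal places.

PN ≈ 0.643

p₁ = P(outcome | exposed) = 84/2221 = 0.037821
p₀ = P(outcome | unexposed) = 18/1334 = 0.013493
Under exogeneity and monotonicity, PN = (p₁ − p₀) / p₁.
PN = (0.037821 − 0.013493) / 0.037821 = 0.024328 / 0.037821 ≈ 0.6432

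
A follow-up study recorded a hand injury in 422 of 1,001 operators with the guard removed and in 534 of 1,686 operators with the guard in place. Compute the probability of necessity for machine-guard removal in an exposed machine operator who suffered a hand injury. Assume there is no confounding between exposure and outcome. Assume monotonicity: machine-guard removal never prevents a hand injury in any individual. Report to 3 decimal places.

PN ≈ 0.249

p₁ = P(outcome | exposed) = 422/1001 = 0.42158
p₀ = P(outcome | unexposed) = 534/1686 = 0.31673
Under exogeneity and monotonicity, PN = (p₁ − p₀) / p₁.
PN = (0.42158 − 0.31673) / 0.42158 = 0.10485 / 0.42158 ≈ 0.2487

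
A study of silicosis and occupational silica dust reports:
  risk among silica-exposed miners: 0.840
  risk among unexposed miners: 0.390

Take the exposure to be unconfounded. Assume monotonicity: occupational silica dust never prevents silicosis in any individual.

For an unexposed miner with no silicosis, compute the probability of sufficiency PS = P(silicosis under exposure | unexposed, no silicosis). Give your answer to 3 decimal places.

Let p₁ = 0.84, p₀ = 0.39.
Under exogeneity and monotonicity, PS = (p₁ − p₀) / (1 − p₀).
PS = (0.84 − 0.39) / (1 − 0.39) = 0.45 / 0.61 ≈ 0.7377

PS ≈ 0.738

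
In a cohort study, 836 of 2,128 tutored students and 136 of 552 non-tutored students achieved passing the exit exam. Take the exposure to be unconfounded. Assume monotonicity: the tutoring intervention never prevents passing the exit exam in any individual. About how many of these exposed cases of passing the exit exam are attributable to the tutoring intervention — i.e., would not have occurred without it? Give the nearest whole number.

about 312 cases

p₁ = P(outcome | exposed) = 836/2128 = 0.39286
p₀ = P(outcome | unexposed) = 136/552 = 0.24638
PN = (p₁ − p₀)/p₁ = (0.39286 − 0.24638) / 0.39286 ≈ 0.37286.
Attributable cases ≈ PN × (exposed cases) = 0.37286 × 836 ≈ 311.71.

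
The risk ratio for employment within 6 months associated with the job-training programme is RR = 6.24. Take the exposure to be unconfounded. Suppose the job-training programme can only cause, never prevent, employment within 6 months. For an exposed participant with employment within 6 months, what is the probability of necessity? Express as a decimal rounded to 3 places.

Under exogeneity and monotonicity, PN = (RR − 1) / RR = 1 − 1/RR.
PN = (6.24 − 1) / 6.24 = 5.24 / 6.24 ≈ 0.8397

PN ≈ 0.840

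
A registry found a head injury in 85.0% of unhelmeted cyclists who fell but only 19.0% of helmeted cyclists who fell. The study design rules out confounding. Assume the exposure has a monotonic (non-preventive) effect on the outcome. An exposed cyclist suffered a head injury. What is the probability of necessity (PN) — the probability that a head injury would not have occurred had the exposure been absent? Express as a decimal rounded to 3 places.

PN ≈ 0.776

p₁ = 0.85, p₀ = 0.19.
Under exogeneity and monotonicity, PN = (p₁ − p₀) / p₁.
PN = (0.85 − 0.19) / 0.85 = 0.66 / 0.85 ≈ 0.7765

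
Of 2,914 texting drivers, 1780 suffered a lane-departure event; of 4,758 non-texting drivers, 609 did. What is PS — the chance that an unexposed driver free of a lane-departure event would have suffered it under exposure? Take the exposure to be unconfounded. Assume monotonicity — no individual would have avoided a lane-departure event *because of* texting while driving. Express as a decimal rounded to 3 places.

p₁ = P(outcome | exposed) = 1780/2914 = 0.61084
p₀ = P(outcome | unexposed) = 609/4758 = 0.12799
Under exogeneity and monotonicity, PS = (p₁ − p₀) / (1 − p₀).
PS = (0.61084 − 0.12799) / (1 − 0.12799) = 0.48285 / 0.87201 ≈ 0.5537

PS ≈ 0.554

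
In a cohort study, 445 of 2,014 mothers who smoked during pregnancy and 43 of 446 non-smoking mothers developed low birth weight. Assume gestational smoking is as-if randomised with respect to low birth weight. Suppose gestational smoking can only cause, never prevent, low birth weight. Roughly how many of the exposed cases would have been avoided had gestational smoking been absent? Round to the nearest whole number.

p₁ = P(outcome | exposed) = 445/2014 = 0.22095
p₀ = P(outcome | unexposed) = 43/446 = 0.096413
PN = (p₁ − p₀)/p₁ = (0.22095 − 0.096413) / 0.22095 ≈ 0.56365.
Attributable cases ≈ PN × (exposed cases) = 0.56365 × 445 ≈ 250.83.

about 251 cases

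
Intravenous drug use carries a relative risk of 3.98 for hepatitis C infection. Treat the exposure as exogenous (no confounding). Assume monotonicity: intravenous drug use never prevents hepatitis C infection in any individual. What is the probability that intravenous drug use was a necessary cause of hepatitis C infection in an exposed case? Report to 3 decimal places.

PN ≈ 0.749

Under exogeneity and monotonicity, PN = (RR − 1) / RR = 1 − 1/RR.
PN = (3.98 − 1) / 3.98 = 2.98 / 3.98 ≈ 0.7487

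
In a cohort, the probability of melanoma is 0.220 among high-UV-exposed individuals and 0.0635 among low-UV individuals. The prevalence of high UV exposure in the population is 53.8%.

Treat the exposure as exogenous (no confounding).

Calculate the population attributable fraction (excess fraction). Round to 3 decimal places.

PAF ≈ 0.570

Let p₁ = 0.22, p₀ = 0.0635.
Overall risk P(Y=1) = π·p₁ + (1−π)·p₀ = 0.538×0.22 + 0.462×0.0635 = 0.1477.
Under exogeneity, PAF = [P(Y=1) − p₀] / P(Y=1).
PAF = (0.1477 − 0.0635) / 0.1477 ≈ 0.5701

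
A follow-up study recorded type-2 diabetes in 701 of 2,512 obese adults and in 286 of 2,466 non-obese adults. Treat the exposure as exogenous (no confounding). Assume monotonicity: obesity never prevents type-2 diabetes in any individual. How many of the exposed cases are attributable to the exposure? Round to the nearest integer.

p₁ = P(outcome | exposed) = 701/2512 = 0.27906
p₀ = P(outcome | unexposed) = 286/2466 = 0.11598
PN = (p₁ − p₀)/p₁ = (0.27906 − 0.11598) / 0.27906 ≈ 0.58440.
Attributable cases ≈ PN × (exposed cases) = 0.58440 × 701 ≈ 409.67.

about 410 cases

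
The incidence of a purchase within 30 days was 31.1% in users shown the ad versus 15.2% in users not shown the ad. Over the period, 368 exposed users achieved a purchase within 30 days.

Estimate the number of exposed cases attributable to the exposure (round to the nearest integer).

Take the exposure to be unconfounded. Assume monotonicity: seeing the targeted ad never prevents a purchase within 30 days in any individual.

p₁ = 0.311, p₀ = 0.152.
PN = (p₁ − p₀)/p₁ = (0.311 − 0.152) / 0.311 ≈ 0.51125.
Attributable cases ≈ PN × (exposed cases) = 0.51125 × 368 ≈ 188.14.

about 188 cases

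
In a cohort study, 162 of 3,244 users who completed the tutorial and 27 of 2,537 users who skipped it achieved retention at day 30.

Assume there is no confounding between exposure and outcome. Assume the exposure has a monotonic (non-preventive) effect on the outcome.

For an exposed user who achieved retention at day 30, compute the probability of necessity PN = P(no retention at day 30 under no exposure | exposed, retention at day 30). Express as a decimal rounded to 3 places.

p₁ = P(outcome | exposed) = 162/3244 = 0.049938
p₀ = P(outcome | unexposed) = 27/2537 = 0.010642
Under exogeneity and monotonicity, PN = (p₁ − p₀) / p₁.
PN = (0.049938 − 0.010642) / 0.049938 = 0.039296 / 0.049938 ≈ 0.7869

PN ≈ 0.787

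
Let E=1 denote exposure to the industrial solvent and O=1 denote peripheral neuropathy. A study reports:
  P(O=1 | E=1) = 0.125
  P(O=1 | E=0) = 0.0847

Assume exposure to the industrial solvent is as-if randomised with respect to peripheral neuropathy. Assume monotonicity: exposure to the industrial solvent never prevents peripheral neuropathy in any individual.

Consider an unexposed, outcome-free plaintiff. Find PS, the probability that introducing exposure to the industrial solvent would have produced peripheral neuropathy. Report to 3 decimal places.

Let p₁ = 0.125, p₀ = 0.0847.
Under exogeneity and monotonicity, PS = (p₁ − p₀) / (1 − p₀).
PS = (0.125 − 0.0847) / (1 − 0.0847) = 0.0403 / 0.9153 ≈ 0.0440

PS ≈ 0.044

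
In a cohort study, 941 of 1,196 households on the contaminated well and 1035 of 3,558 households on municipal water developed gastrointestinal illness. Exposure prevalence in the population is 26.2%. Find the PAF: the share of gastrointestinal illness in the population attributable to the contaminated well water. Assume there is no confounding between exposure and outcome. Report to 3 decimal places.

p₁ = P(outcome | exposed) = 941/1196 = 0.78679
p₀ = P(outcome | unexposed) = 1035/3558 = 0.29089
Overall risk P(Y=1) = π·p₁ + (1−π)·p₀ = 0.262×0.78679 + 0.738×0.29089 = 0.42082.
Under exogeneity, PAF = [P(Y=1) − p₀] / P(Y=1).
PAF = (0.42082 − 0.29089) / 0.42082 ≈ 0.3087

PAF ≈ 0.309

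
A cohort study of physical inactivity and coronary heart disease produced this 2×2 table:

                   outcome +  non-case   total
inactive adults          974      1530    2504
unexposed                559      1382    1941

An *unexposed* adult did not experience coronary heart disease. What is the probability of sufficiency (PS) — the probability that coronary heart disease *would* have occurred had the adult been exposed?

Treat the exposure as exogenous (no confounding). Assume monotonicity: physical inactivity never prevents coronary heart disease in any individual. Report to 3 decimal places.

PS ≈ 0.142

p₁ = P(outcome | exposed) = 974/2504 = 0.38898
p₀ = P(outcome | unexposed) = 559/1941 = 0.288
Under exogeneity and monotonicity, PS = (p₁ − p₀) / (1 − p₀).
PS = (0.38898 − 0.288) / (1 − 0.288) = 0.10098 / 0.712 ≈ 0.1418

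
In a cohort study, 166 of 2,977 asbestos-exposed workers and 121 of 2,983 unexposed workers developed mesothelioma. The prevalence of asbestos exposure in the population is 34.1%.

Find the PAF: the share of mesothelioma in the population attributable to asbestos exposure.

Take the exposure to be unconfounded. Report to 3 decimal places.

PAF ≈ 0.113

p₁ = P(outcome | exposed) = 166/2977 = 0.055761
p₀ = P(outcome | unexposed) = 121/2983 = 0.040563
Overall risk P(Y=1) = π·p₁ + (1−π)·p₀ = 0.341×0.055761 + 0.659×0.040563 = 0.045746.
Under exogeneity, PAF = [P(Y=1) − p₀] / P(Y=1).
PAF = (0.045746 − 0.040563) / 0.045746 ≈ 0.1133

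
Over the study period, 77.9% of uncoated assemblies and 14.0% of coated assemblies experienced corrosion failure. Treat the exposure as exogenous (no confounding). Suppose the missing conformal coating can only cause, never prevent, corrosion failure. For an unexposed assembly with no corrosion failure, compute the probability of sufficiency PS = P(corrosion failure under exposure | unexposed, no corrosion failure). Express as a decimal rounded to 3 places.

p₁ = 0.779, p₀ = 0.14.
Under exogeneity and monotonicity, PS = (p₁ − p₀) / (1 − p₀).
PS = (0.779 − 0.14) / (1 − 0.14) = 0.639 / 0.86 ≈ 0.7430

PS ≈ 0.743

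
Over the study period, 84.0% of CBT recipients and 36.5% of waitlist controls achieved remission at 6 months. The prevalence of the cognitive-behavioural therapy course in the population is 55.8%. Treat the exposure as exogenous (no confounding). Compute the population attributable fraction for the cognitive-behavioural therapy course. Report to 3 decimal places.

p₁ = 0.84, p₀ = 0.365.
Overall risk P(Y=1) = π·p₁ + (1−π)·p₀ = 0.558×0.84 + 0.442×0.365 = 0.63005.
Under exogeneity, PAF = [P(Y=1) − p₀] / P(Y=1).
PAF = (0.63005 − 0.365) / 0.63005 ≈ 0.4207

PAF ≈ 0.421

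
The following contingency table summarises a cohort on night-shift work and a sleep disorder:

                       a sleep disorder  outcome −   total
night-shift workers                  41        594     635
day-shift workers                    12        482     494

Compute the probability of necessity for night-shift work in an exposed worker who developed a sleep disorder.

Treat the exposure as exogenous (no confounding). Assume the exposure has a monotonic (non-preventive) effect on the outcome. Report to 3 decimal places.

PN ≈ 0.624

p₁ = P(outcome | exposed) = 41/635 = 0.064567
p₀ = P(outcome | unexposed) = 12/494 = 0.024291
Under exogeneity and monotonicity, PN = (p₁ − p₀) / p₁.
PN = (0.064567 − 0.024291) / 0.064567 = 0.040275 / 0.064567 ≈ 0.6238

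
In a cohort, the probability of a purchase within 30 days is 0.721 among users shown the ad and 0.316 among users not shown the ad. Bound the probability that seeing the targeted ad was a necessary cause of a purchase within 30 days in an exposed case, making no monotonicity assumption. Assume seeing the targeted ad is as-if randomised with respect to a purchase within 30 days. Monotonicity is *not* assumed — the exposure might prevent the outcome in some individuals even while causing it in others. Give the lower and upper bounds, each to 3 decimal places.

Let p₁ = 0.721, p₀ = 0.316.
Under exogeneity alone the bounds on PN are max{0,(p₁−p₀)/p₁} ≤ PN ≤ min{1,(1−p₀)/p₁}.
  lower = (p₁ − p₀)/p₁ = 0.405 / 0.721 ≈ 0.5617
  upper = min{1, (1 − p₀)/p₁} = 0.684 / 0.721 ≈ 0.9487

0.562 ≤ PN ≤ 0.949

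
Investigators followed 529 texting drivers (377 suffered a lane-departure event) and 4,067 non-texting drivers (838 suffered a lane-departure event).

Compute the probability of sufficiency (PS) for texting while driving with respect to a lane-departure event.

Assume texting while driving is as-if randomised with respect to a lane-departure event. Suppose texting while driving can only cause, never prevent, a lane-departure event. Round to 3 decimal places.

PS ≈ 0.638

p₁ = P(outcome | exposed) = 377/529 = 0.71267
p₀ = P(outcome | unexposed) = 838/4067 = 0.20605
Under exogeneity and monotonicity, PS = (p₁ − p₀) / (1 − p₀).
PS = (0.71267 − 0.20605) / (1 − 0.20605) = 0.50662 / 0.79395 ≈ 0.6381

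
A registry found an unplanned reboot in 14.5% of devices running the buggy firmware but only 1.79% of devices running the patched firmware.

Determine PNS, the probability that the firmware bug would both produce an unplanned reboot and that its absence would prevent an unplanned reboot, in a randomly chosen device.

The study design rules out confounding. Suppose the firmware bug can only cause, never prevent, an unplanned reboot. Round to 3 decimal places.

p₁ = 0.145, p₀ = 0.0179.
Under exogeneity and monotonicity, PNS = p₁ − p₀.
PNS = 0.145 − 0.0179 = 0.1271

PNS ≈ 0.127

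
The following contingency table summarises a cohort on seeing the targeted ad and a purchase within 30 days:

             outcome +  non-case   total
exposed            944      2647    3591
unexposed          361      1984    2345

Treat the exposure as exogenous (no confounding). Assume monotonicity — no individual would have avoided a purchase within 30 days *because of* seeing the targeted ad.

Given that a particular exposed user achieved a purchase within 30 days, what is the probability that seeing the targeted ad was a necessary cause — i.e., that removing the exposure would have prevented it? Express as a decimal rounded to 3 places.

p₁ = P(outcome | exposed) = 944/3591 = 0.26288
p₀ = P(outcome | unexposed) = 361/2345 = 0.15394
Under exogeneity and monotonicity, PN = (p₁ − p₀)/p₁.
PN = (0.26288 − 0.15394) / 0.26288 ≈ 0.4144

PN ≈ 0.414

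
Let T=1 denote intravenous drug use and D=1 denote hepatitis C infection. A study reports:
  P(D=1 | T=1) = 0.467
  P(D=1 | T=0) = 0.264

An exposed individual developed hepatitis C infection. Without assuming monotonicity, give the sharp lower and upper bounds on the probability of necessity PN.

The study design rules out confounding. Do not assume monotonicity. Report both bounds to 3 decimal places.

0.435 ≤ PN ≤ 1.000

Let p₁ = 0.467, p₀ = 0.264.
Under exogeneity alone the bounds on PN are max{0,(p₁−p₀)/p₁} ≤ PN ≤ min{1,(1−p₀)/p₁}.
  lower = (p₁ − p₀)/p₁ = 0.203 / 0.467 ≈ 0.4347
  upper = min{1, (1 − p₀)/p₁} = 0.736 / 0.467 ≈ 1.5760 → capped at 1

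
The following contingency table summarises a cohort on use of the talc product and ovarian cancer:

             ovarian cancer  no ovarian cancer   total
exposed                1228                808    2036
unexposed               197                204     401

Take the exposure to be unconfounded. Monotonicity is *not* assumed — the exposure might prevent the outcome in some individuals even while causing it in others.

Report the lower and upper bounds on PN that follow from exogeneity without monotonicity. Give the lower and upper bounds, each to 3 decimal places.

0.185 ≤ PN ≤ 0.843

p₁ = P(outcome | exposed) = 1228/2036 = 0.60314
p₀ = P(outcome | unexposed) = 197/401 = 0.49127
Under exogeneity alone the bounds on PN are max{0,(p₁−p₀)/p₁} ≤ PN ≤ min{1,(1−p₀)/p₁}.
  lower = (p₁ − p₀)/p₁ = 0.11187 / 0.60314 ≈ 0.1855
  upper = min{1, (1 − p₀)/p₁} = 0.50873 / 0.60314 ≈ 0.8435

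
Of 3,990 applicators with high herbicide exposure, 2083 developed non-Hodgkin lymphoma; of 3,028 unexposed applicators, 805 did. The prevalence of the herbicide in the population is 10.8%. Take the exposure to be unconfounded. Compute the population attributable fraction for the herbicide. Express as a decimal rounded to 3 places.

PAF ≈ 0.094

p₁ = P(outcome | exposed) = 2083/3990 = 0.52206
p₀ = P(outcome | unexposed) = 805/3028 = 0.26585
Overall risk P(Y=1) = π·p₁ + (1−π)·p₀ = 0.108×0.52206 + 0.892×0.26585 = 0.29352.
Under exogeneity, PAF = [P(Y=1) − p₀] / P(Y=1).
PAF = (0.29352 − 0.26585) / 0.29352 ≈ 0.0943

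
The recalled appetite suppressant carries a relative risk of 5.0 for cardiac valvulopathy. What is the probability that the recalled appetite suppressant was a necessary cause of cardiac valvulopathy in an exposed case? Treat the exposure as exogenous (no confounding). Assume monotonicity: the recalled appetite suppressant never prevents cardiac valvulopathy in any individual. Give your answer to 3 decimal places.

Under exogeneity and monotonicity, PN = (RR − 1) / RR = 1 − 1/RR.
PN = (5.0 − 1) / 5.0 = 4 / 5.0 ≈ 0.8000

PN ≈ 0.800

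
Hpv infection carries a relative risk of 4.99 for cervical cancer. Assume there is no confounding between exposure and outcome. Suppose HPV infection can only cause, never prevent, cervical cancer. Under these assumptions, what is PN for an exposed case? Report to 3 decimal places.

PN ≈ 0.800

Under exogeneity and monotonicity, PN = (RR − 1) / RR = 1 − 1/RR.
PN = (4.99 − 1) / 4.99 = 3.99 / 4.99 ≈ 0.7996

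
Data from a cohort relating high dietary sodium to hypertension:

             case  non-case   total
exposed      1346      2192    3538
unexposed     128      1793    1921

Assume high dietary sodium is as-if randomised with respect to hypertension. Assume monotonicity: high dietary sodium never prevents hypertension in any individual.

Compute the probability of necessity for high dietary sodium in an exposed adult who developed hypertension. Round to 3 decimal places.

p₁ = P(outcome | exposed) = 1346/3538 = 0.38044
p₀ = P(outcome | unexposed) = 128/1921 = 0.066632
Under exogeneity and monotonicity, PN = (p₁ − p₀)/p₁.
PN = (0.38044 − 0.066632) / 0.38044 ≈ 0.8249

PN ≈ 0.825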